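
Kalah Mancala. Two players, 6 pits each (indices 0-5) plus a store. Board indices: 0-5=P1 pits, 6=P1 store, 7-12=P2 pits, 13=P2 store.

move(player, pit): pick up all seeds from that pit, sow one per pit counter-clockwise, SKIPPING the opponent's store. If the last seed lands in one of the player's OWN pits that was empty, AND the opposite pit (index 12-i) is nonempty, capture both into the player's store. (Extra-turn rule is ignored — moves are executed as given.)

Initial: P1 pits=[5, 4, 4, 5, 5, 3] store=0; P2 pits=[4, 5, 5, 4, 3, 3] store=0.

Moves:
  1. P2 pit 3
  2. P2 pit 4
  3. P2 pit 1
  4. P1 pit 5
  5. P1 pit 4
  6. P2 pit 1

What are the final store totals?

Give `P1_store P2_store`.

Answer: 2 3

Derivation:
Move 1: P2 pit3 -> P1=[6,4,4,5,5,3](0) P2=[4,5,5,0,4,4](1)
Move 2: P2 pit4 -> P1=[7,5,4,5,5,3](0) P2=[4,5,5,0,0,5](2)
Move 3: P2 pit1 -> P1=[7,5,4,5,5,3](0) P2=[4,0,6,1,1,6](3)
Move 4: P1 pit5 -> P1=[7,5,4,5,5,0](1) P2=[5,1,6,1,1,6](3)
Move 5: P1 pit4 -> P1=[7,5,4,5,0,1](2) P2=[6,2,7,1,1,6](3)
Move 6: P2 pit1 -> P1=[7,5,4,5,0,1](2) P2=[6,0,8,2,1,6](3)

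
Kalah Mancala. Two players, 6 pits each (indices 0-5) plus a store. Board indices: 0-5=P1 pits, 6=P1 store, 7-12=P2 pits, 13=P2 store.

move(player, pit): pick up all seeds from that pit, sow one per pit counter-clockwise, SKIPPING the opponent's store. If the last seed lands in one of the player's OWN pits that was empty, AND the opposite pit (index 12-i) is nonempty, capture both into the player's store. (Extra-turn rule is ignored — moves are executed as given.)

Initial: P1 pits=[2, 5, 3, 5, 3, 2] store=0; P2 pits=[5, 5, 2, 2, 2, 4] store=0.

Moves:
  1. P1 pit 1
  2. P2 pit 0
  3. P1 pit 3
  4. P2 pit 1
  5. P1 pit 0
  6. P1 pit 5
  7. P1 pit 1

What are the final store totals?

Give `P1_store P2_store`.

Answer: 11 1

Derivation:
Move 1: P1 pit1 -> P1=[2,0,4,6,4,3](1) P2=[5,5,2,2,2,4](0)
Move 2: P2 pit0 -> P1=[2,0,4,6,4,3](1) P2=[0,6,3,3,3,5](0)
Move 3: P1 pit3 -> P1=[2,0,4,0,5,4](2) P2=[1,7,4,3,3,5](0)
Move 4: P2 pit1 -> P1=[3,1,4,0,5,4](2) P2=[1,0,5,4,4,6](1)
Move 5: P1 pit0 -> P1=[0,2,5,0,5,4](8) P2=[1,0,0,4,4,6](1)
Move 6: P1 pit5 -> P1=[0,2,5,0,5,0](9) P2=[2,1,1,4,4,6](1)
Move 7: P1 pit1 -> P1=[0,0,6,0,5,0](11) P2=[2,1,0,4,4,6](1)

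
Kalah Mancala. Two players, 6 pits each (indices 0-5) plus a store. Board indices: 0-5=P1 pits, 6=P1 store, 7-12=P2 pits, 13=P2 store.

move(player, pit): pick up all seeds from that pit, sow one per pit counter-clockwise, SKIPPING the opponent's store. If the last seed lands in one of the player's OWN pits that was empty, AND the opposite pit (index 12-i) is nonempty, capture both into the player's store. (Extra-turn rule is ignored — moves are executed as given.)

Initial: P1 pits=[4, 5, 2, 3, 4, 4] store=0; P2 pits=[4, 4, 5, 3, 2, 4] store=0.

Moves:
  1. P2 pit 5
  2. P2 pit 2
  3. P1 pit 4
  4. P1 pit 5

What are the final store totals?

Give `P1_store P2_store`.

Move 1: P2 pit5 -> P1=[5,6,3,3,4,4](0) P2=[4,4,5,3,2,0](1)
Move 2: P2 pit2 -> P1=[6,6,3,3,4,4](0) P2=[4,4,0,4,3,1](2)
Move 3: P1 pit4 -> P1=[6,6,3,3,0,5](1) P2=[5,5,0,4,3,1](2)
Move 4: P1 pit5 -> P1=[6,6,3,3,0,0](2) P2=[6,6,1,5,3,1](2)

Answer: 2 2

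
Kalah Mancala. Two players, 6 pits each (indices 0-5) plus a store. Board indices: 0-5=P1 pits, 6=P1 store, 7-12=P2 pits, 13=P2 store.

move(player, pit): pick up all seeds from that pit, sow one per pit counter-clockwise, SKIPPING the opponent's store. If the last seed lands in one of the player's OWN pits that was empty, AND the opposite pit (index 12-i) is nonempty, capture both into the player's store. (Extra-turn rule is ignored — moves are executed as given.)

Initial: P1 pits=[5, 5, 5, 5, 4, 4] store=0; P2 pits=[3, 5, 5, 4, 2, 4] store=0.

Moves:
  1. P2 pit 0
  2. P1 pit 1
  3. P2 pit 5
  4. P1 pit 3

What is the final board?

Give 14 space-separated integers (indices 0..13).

Move 1: P2 pit0 -> P1=[5,5,5,5,4,4](0) P2=[0,6,6,5,2,4](0)
Move 2: P1 pit1 -> P1=[5,0,6,6,5,5](1) P2=[0,6,6,5,2,4](0)
Move 3: P2 pit5 -> P1=[6,1,7,6,5,5](1) P2=[0,6,6,5,2,0](1)
Move 4: P1 pit3 -> P1=[6,1,7,0,6,6](2) P2=[1,7,7,5,2,0](1)

Answer: 6 1 7 0 6 6 2 1 7 7 5 2 0 1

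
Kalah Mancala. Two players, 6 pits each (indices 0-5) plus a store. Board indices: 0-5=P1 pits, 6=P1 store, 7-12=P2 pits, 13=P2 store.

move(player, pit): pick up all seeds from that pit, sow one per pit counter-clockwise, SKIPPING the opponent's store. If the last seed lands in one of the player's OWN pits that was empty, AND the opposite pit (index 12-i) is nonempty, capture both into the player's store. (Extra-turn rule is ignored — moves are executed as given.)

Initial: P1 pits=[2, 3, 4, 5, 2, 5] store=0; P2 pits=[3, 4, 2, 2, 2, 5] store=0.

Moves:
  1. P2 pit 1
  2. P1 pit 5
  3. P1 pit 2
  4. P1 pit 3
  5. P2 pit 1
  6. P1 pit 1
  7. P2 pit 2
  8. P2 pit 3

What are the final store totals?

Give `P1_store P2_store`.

Move 1: P2 pit1 -> P1=[2,3,4,5,2,5](0) P2=[3,0,3,3,3,6](0)
Move 2: P1 pit5 -> P1=[2,3,4,5,2,0](1) P2=[4,1,4,4,3,6](0)
Move 3: P1 pit2 -> P1=[2,3,0,6,3,1](2) P2=[4,1,4,4,3,6](0)
Move 4: P1 pit3 -> P1=[2,3,0,0,4,2](3) P2=[5,2,5,4,3,6](0)
Move 5: P2 pit1 -> P1=[2,3,0,0,4,2](3) P2=[5,0,6,5,3,6](0)
Move 6: P1 pit1 -> P1=[2,0,1,1,5,2](3) P2=[5,0,6,5,3,6](0)
Move 7: P2 pit2 -> P1=[3,1,1,1,5,2](3) P2=[5,0,0,6,4,7](1)
Move 8: P2 pit3 -> P1=[4,2,2,1,5,2](3) P2=[5,0,0,0,5,8](2)

Answer: 3 2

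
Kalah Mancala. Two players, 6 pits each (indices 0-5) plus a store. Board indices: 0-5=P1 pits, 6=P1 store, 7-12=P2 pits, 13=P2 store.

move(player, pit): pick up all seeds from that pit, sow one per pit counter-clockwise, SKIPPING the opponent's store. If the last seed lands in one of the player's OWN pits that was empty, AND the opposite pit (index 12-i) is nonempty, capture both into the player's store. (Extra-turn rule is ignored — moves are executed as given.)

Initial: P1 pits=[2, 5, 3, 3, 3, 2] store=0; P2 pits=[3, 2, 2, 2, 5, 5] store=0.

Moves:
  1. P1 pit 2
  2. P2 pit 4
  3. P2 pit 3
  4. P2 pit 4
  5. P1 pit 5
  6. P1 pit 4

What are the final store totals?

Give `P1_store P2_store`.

Answer: 2 1

Derivation:
Move 1: P1 pit2 -> P1=[2,5,0,4,4,3](0) P2=[3,2,2,2,5,5](0)
Move 2: P2 pit4 -> P1=[3,6,1,4,4,3](0) P2=[3,2,2,2,0,6](1)
Move 3: P2 pit3 -> P1=[3,6,1,4,4,3](0) P2=[3,2,2,0,1,7](1)
Move 4: P2 pit4 -> P1=[3,6,1,4,4,3](0) P2=[3,2,2,0,0,8](1)
Move 5: P1 pit5 -> P1=[3,6,1,4,4,0](1) P2=[4,3,2,0,0,8](1)
Move 6: P1 pit4 -> P1=[3,6,1,4,0,1](2) P2=[5,4,2,0,0,8](1)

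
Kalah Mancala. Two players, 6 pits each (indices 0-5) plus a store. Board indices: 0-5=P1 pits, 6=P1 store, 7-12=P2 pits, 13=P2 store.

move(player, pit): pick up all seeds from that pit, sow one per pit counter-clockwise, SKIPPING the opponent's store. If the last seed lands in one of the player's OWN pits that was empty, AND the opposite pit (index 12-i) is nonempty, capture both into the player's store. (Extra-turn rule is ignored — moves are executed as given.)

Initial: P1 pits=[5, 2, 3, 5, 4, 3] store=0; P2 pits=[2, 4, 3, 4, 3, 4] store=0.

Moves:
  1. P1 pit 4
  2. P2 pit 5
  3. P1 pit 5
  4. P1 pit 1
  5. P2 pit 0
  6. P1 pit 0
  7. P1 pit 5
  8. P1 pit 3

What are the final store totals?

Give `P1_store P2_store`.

Answer: 12 1

Derivation:
Move 1: P1 pit4 -> P1=[5,2,3,5,0,4](1) P2=[3,5,3,4,3,4](0)
Move 2: P2 pit5 -> P1=[6,3,4,5,0,4](1) P2=[3,5,3,4,3,0](1)
Move 3: P1 pit5 -> P1=[6,3,4,5,0,0](2) P2=[4,6,4,4,3,0](1)
Move 4: P1 pit1 -> P1=[6,0,5,6,0,0](9) P2=[4,0,4,4,3,0](1)
Move 5: P2 pit0 -> P1=[6,0,5,6,0,0](9) P2=[0,1,5,5,4,0](1)
Move 6: P1 pit0 -> P1=[0,1,6,7,1,1](10) P2=[0,1,5,5,4,0](1)
Move 7: P1 pit5 -> P1=[0,1,6,7,1,0](11) P2=[0,1,5,5,4,0](1)
Move 8: P1 pit3 -> P1=[0,1,6,0,2,1](12) P2=[1,2,6,6,4,0](1)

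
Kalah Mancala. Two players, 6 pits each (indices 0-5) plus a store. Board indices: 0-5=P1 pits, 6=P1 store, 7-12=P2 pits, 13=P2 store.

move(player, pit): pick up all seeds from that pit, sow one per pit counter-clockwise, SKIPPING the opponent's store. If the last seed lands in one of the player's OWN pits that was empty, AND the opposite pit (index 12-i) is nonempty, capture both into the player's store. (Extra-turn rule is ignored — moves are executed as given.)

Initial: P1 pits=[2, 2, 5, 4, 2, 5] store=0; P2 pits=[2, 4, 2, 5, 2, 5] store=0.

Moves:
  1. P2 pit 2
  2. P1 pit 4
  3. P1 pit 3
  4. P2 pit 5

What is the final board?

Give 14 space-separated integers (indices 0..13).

Move 1: P2 pit2 -> P1=[2,2,5,4,2,5](0) P2=[2,4,0,6,3,5](0)
Move 2: P1 pit4 -> P1=[2,2,5,4,0,6](1) P2=[2,4,0,6,3,5](0)
Move 3: P1 pit3 -> P1=[2,2,5,0,1,7](2) P2=[3,4,0,6,3,5](0)
Move 4: P2 pit5 -> P1=[3,3,6,1,1,7](2) P2=[3,4,0,6,3,0](1)

Answer: 3 3 6 1 1 7 2 3 4 0 6 3 0 1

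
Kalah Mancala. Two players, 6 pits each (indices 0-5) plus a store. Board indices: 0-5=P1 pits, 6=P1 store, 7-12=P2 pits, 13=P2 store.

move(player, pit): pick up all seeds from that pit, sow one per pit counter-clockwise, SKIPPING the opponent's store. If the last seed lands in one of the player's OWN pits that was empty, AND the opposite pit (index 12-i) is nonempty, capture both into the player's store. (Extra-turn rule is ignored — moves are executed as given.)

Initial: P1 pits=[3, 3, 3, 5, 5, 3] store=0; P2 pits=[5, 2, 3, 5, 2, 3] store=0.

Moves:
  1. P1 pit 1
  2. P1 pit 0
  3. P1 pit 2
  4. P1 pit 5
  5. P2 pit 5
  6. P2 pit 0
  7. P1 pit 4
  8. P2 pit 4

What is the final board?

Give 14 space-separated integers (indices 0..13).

Answer: 3 3 0 8 0 1 3 1 5 6 7 0 2 3

Derivation:
Move 1: P1 pit1 -> P1=[3,0,4,6,6,3](0) P2=[5,2,3,5,2,3](0)
Move 2: P1 pit0 -> P1=[0,1,5,7,6,3](0) P2=[5,2,3,5,2,3](0)
Move 3: P1 pit2 -> P1=[0,1,0,8,7,4](1) P2=[6,2,3,5,2,3](0)
Move 4: P1 pit5 -> P1=[0,1,0,8,7,0](2) P2=[7,3,4,5,2,3](0)
Move 5: P2 pit5 -> P1=[1,2,0,8,7,0](2) P2=[7,3,4,5,2,0](1)
Move 6: P2 pit0 -> P1=[2,2,0,8,7,0](2) P2=[0,4,5,6,3,1](2)
Move 7: P1 pit4 -> P1=[2,2,0,8,0,1](3) P2=[1,5,6,7,4,1](2)
Move 8: P2 pit4 -> P1=[3,3,0,8,0,1](3) P2=[1,5,6,7,0,2](3)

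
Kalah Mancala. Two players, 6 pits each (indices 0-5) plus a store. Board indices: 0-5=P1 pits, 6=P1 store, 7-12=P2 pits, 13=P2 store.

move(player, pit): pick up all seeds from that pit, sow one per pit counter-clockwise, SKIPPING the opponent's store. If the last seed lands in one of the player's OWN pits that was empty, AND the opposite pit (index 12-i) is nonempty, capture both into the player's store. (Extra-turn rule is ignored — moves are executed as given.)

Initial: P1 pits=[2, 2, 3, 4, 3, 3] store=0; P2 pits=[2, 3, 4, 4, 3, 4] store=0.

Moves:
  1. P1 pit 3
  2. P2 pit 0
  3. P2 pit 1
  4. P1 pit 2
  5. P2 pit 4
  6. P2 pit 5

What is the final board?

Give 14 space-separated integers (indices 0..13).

Answer: 4 4 1 2 6 5 1 0 0 6 6 0 0 2

Derivation:
Move 1: P1 pit3 -> P1=[2,2,3,0,4,4](1) P2=[3,3,4,4,3,4](0)
Move 2: P2 pit0 -> P1=[2,2,3,0,4,4](1) P2=[0,4,5,5,3,4](0)
Move 3: P2 pit1 -> P1=[2,2,3,0,4,4](1) P2=[0,0,6,6,4,5](0)
Move 4: P1 pit2 -> P1=[2,2,0,1,5,5](1) P2=[0,0,6,6,4,5](0)
Move 5: P2 pit4 -> P1=[3,3,0,1,5,5](1) P2=[0,0,6,6,0,6](1)
Move 6: P2 pit5 -> P1=[4,4,1,2,6,5](1) P2=[0,0,6,6,0,0](2)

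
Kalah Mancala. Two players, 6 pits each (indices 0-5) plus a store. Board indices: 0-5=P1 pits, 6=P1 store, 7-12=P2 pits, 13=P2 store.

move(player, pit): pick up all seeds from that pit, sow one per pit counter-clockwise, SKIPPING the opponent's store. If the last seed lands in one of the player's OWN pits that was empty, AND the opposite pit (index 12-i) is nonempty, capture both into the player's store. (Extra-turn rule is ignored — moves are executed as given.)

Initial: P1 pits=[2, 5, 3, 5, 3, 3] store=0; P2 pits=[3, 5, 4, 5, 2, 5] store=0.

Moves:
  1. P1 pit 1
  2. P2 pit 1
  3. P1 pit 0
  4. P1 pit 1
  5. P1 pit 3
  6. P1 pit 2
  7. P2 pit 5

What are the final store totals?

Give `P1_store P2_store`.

Answer: 3 2

Derivation:
Move 1: P1 pit1 -> P1=[2,0,4,6,4,4](1) P2=[3,5,4,5,2,5](0)
Move 2: P2 pit1 -> P1=[2,0,4,6,4,4](1) P2=[3,0,5,6,3,6](1)
Move 3: P1 pit0 -> P1=[0,1,5,6,4,4](1) P2=[3,0,5,6,3,6](1)
Move 4: P1 pit1 -> P1=[0,0,6,6,4,4](1) P2=[3,0,5,6,3,6](1)
Move 5: P1 pit3 -> P1=[0,0,6,0,5,5](2) P2=[4,1,6,6,3,6](1)
Move 6: P1 pit2 -> P1=[0,0,0,1,6,6](3) P2=[5,2,6,6,3,6](1)
Move 7: P2 pit5 -> P1=[1,1,1,2,7,6](3) P2=[5,2,6,6,3,0](2)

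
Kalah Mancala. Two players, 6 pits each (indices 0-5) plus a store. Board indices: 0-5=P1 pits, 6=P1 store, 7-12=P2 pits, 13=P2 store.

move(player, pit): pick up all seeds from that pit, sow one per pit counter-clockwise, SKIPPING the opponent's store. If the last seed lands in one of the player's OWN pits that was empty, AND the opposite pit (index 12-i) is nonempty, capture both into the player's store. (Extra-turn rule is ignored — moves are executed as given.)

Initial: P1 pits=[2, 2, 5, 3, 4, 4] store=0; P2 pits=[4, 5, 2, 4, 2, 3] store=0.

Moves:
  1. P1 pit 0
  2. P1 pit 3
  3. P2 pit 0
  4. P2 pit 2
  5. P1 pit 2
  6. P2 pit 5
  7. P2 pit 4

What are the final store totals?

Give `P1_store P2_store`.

Answer: 2 2

Derivation:
Move 1: P1 pit0 -> P1=[0,3,6,3,4,4](0) P2=[4,5,2,4,2,3](0)
Move 2: P1 pit3 -> P1=[0,3,6,0,5,5](1) P2=[4,5,2,4,2,3](0)
Move 3: P2 pit0 -> P1=[0,3,6,0,5,5](1) P2=[0,6,3,5,3,3](0)
Move 4: P2 pit2 -> P1=[0,3,6,0,5,5](1) P2=[0,6,0,6,4,4](0)
Move 5: P1 pit2 -> P1=[0,3,0,1,6,6](2) P2=[1,7,0,6,4,4](0)
Move 6: P2 pit5 -> P1=[1,4,1,1,6,6](2) P2=[1,7,0,6,4,0](1)
Move 7: P2 pit4 -> P1=[2,5,1,1,6,6](2) P2=[1,7,0,6,0,1](2)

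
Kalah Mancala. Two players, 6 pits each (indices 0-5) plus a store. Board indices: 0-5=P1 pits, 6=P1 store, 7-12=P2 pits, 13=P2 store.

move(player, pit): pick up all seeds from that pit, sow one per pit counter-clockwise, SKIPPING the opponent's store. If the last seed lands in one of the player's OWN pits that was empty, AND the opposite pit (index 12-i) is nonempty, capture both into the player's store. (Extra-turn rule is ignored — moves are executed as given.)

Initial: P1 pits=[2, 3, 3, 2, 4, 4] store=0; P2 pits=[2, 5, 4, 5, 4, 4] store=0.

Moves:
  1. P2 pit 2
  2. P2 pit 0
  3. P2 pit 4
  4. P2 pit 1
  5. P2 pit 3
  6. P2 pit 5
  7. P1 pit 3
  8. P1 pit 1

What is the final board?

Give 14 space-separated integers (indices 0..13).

Answer: 6 0 7 1 7 2 1 1 0 1 0 2 0 14

Derivation:
Move 1: P2 pit2 -> P1=[2,3,3,2,4,4](0) P2=[2,5,0,6,5,5](1)
Move 2: P2 pit0 -> P1=[2,3,3,0,4,4](0) P2=[0,6,0,6,5,5](4)
Move 3: P2 pit4 -> P1=[3,4,4,0,4,4](0) P2=[0,6,0,6,0,6](5)
Move 4: P2 pit1 -> P1=[4,4,4,0,4,4](0) P2=[0,0,1,7,1,7](6)
Move 5: P2 pit3 -> P1=[5,5,5,1,4,4](0) P2=[0,0,1,0,2,8](7)
Move 6: P2 pit5 -> P1=[6,6,6,2,5,0](0) P2=[0,0,1,0,2,0](14)
Move 7: P1 pit3 -> P1=[6,6,6,0,6,1](0) P2=[0,0,1,0,2,0](14)
Move 8: P1 pit1 -> P1=[6,0,7,1,7,2](1) P2=[1,0,1,0,2,0](14)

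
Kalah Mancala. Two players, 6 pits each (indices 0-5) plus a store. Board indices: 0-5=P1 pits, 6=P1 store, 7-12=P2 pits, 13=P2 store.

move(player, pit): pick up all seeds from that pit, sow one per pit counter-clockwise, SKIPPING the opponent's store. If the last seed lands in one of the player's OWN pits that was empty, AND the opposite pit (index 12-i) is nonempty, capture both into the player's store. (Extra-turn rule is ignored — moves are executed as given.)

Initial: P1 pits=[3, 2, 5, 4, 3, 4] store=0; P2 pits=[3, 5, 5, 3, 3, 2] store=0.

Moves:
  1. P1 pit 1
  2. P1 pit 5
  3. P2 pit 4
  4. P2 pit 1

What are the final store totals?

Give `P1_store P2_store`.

Move 1: P1 pit1 -> P1=[3,0,6,5,3,4](0) P2=[3,5,5,3,3,2](0)
Move 2: P1 pit5 -> P1=[3,0,6,5,3,0](1) P2=[4,6,6,3,3,2](0)
Move 3: P2 pit4 -> P1=[4,0,6,5,3,0](1) P2=[4,6,6,3,0,3](1)
Move 4: P2 pit1 -> P1=[5,0,6,5,3,0](1) P2=[4,0,7,4,1,4](2)

Answer: 1 2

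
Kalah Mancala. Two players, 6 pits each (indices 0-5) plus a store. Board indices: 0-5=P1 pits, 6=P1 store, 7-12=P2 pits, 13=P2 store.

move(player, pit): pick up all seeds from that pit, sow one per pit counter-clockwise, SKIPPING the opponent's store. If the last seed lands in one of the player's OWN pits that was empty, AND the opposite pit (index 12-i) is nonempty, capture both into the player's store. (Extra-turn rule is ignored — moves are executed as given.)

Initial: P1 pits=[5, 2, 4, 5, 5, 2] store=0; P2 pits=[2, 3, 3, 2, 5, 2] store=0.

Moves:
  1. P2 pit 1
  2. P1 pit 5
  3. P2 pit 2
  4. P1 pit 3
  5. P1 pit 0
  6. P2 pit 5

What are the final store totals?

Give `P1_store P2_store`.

Move 1: P2 pit1 -> P1=[5,2,4,5,5,2](0) P2=[2,0,4,3,6,2](0)
Move 2: P1 pit5 -> P1=[5,2,4,5,5,0](1) P2=[3,0,4,3,6,2](0)
Move 3: P2 pit2 -> P1=[5,2,4,5,5,0](1) P2=[3,0,0,4,7,3](1)
Move 4: P1 pit3 -> P1=[5,2,4,0,6,1](2) P2=[4,1,0,4,7,3](1)
Move 5: P1 pit0 -> P1=[0,3,5,1,7,2](2) P2=[4,1,0,4,7,3](1)
Move 6: P2 pit5 -> P1=[1,4,5,1,7,2](2) P2=[4,1,0,4,7,0](2)

Answer: 2 2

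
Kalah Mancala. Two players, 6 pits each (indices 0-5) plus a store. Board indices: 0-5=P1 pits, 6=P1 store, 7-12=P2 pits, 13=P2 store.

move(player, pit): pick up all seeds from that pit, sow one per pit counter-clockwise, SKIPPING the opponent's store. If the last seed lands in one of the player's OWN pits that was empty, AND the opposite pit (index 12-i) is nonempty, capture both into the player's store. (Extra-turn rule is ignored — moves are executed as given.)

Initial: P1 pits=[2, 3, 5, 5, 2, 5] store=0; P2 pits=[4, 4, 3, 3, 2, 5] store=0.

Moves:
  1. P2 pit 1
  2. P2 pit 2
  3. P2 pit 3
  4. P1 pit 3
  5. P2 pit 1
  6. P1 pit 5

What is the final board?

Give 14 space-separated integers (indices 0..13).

Answer: 3 4 5 0 3 0 2 6 1 2 1 6 8 2

Derivation:
Move 1: P2 pit1 -> P1=[2,3,5,5,2,5](0) P2=[4,0,4,4,3,6](0)
Move 2: P2 pit2 -> P1=[2,3,5,5,2,5](0) P2=[4,0,0,5,4,7](1)
Move 3: P2 pit3 -> P1=[3,4,5,5,2,5](0) P2=[4,0,0,0,5,8](2)
Move 4: P1 pit3 -> P1=[3,4,5,0,3,6](1) P2=[5,1,0,0,5,8](2)
Move 5: P2 pit1 -> P1=[3,4,5,0,3,6](1) P2=[5,0,1,0,5,8](2)
Move 6: P1 pit5 -> P1=[3,4,5,0,3,0](2) P2=[6,1,2,1,6,8](2)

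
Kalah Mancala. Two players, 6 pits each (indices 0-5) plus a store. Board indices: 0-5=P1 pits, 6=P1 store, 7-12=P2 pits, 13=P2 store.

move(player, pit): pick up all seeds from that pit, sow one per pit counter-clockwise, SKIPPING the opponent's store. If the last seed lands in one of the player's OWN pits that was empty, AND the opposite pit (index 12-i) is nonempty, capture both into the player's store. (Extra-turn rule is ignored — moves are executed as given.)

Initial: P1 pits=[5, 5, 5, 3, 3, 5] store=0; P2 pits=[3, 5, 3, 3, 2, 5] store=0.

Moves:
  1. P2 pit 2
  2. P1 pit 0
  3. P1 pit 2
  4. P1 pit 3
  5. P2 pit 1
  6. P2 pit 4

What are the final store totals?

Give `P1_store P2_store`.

Move 1: P2 pit2 -> P1=[5,5,5,3,3,5](0) P2=[3,5,0,4,3,6](0)
Move 2: P1 pit0 -> P1=[0,6,6,4,4,6](0) P2=[3,5,0,4,3,6](0)
Move 3: P1 pit2 -> P1=[0,6,0,5,5,7](1) P2=[4,6,0,4,3,6](0)
Move 4: P1 pit3 -> P1=[0,6,0,0,6,8](2) P2=[5,7,0,4,3,6](0)
Move 5: P2 pit1 -> P1=[1,7,0,0,6,8](2) P2=[5,0,1,5,4,7](1)
Move 6: P2 pit4 -> P1=[2,8,0,0,6,8](2) P2=[5,0,1,5,0,8](2)

Answer: 2 2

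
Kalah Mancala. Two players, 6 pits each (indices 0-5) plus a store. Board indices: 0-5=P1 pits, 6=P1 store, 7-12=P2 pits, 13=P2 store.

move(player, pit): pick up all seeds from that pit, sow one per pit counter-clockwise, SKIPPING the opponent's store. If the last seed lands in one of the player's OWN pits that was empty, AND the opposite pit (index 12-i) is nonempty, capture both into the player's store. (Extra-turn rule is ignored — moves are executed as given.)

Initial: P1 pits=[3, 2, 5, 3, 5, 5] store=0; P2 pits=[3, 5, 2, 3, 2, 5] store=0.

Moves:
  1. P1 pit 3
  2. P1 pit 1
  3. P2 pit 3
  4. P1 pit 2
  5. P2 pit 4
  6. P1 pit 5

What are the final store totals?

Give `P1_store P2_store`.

Move 1: P1 pit3 -> P1=[3,2,5,0,6,6](1) P2=[3,5,2,3,2,5](0)
Move 2: P1 pit1 -> P1=[3,0,6,0,6,6](4) P2=[3,5,0,3,2,5](0)
Move 3: P2 pit3 -> P1=[3,0,6,0,6,6](4) P2=[3,5,0,0,3,6](1)
Move 4: P1 pit2 -> P1=[3,0,0,1,7,7](5) P2=[4,6,0,0,3,6](1)
Move 5: P2 pit4 -> P1=[4,0,0,1,7,7](5) P2=[4,6,0,0,0,7](2)
Move 6: P1 pit5 -> P1=[4,0,0,1,7,0](6) P2=[5,7,1,1,1,8](2)

Answer: 6 2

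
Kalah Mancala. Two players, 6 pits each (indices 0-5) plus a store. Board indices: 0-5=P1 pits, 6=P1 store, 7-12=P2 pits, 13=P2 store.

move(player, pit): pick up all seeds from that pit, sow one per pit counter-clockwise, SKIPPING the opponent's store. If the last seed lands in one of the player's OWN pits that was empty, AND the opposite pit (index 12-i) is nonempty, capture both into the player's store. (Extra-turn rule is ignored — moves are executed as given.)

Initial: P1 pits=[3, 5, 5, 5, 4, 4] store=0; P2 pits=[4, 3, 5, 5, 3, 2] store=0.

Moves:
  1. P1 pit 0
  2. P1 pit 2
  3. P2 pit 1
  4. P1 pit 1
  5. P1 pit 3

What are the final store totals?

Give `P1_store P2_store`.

Answer: 3 0

Derivation:
Move 1: P1 pit0 -> P1=[0,6,6,6,4,4](0) P2=[4,3,5,5,3,2](0)
Move 2: P1 pit2 -> P1=[0,6,0,7,5,5](1) P2=[5,4,5,5,3,2](0)
Move 3: P2 pit1 -> P1=[0,6,0,7,5,5](1) P2=[5,0,6,6,4,3](0)
Move 4: P1 pit1 -> P1=[0,0,1,8,6,6](2) P2=[6,0,6,6,4,3](0)
Move 5: P1 pit3 -> P1=[0,0,1,0,7,7](3) P2=[7,1,7,7,5,3](0)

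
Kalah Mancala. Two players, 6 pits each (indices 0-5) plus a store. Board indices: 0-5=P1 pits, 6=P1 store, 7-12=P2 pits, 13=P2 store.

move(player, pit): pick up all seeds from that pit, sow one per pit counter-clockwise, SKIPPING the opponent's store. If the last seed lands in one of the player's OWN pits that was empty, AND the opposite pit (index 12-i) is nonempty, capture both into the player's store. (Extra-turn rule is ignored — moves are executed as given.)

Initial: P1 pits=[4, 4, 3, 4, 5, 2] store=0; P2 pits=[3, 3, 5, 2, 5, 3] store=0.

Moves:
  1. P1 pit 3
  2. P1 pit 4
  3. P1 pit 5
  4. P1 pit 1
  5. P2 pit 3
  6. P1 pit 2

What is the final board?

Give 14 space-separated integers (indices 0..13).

Answer: 4 0 0 2 2 1 11 0 5 7 0 6 4 1

Derivation:
Move 1: P1 pit3 -> P1=[4,4,3,0,6,3](1) P2=[4,3,5,2,5,3](0)
Move 2: P1 pit4 -> P1=[4,4,3,0,0,4](2) P2=[5,4,6,3,5,3](0)
Move 3: P1 pit5 -> P1=[4,4,3,0,0,0](3) P2=[6,5,7,3,5,3](0)
Move 4: P1 pit1 -> P1=[4,0,4,1,1,0](10) P2=[0,5,7,3,5,3](0)
Move 5: P2 pit3 -> P1=[4,0,4,1,1,0](10) P2=[0,5,7,0,6,4](1)
Move 6: P1 pit2 -> P1=[4,0,0,2,2,1](11) P2=[0,5,7,0,6,4](1)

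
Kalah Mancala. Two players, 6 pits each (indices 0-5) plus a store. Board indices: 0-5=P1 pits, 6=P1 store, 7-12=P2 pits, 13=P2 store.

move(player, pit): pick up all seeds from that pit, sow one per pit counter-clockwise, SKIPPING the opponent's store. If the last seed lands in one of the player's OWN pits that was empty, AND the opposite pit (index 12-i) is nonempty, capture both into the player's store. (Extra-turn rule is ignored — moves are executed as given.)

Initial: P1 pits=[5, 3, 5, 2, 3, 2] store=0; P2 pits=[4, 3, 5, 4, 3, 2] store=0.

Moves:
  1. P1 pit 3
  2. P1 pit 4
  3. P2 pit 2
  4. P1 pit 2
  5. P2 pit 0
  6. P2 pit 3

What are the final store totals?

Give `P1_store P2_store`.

Answer: 2 3

Derivation:
Move 1: P1 pit3 -> P1=[5,3,5,0,4,3](0) P2=[4,3,5,4,3,2](0)
Move 2: P1 pit4 -> P1=[5,3,5,0,0,4](1) P2=[5,4,5,4,3,2](0)
Move 3: P2 pit2 -> P1=[6,3,5,0,0,4](1) P2=[5,4,0,5,4,3](1)
Move 4: P1 pit2 -> P1=[6,3,0,1,1,5](2) P2=[6,4,0,5,4,3](1)
Move 5: P2 pit0 -> P1=[6,3,0,1,1,5](2) P2=[0,5,1,6,5,4](2)
Move 6: P2 pit3 -> P1=[7,4,1,1,1,5](2) P2=[0,5,1,0,6,5](3)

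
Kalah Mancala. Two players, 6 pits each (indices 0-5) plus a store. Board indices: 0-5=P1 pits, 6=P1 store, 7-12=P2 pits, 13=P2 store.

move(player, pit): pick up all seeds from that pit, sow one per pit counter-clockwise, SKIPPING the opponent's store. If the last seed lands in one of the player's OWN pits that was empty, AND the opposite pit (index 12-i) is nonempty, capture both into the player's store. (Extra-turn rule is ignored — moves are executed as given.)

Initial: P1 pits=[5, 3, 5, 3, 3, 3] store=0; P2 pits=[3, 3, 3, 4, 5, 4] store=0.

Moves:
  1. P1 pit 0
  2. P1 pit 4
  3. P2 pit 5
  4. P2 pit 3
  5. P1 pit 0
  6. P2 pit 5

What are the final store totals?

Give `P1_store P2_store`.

Answer: 1 3

Derivation:
Move 1: P1 pit0 -> P1=[0,4,6,4,4,4](0) P2=[3,3,3,4,5,4](0)
Move 2: P1 pit4 -> P1=[0,4,6,4,0,5](1) P2=[4,4,3,4,5,4](0)
Move 3: P2 pit5 -> P1=[1,5,7,4,0,5](1) P2=[4,4,3,4,5,0](1)
Move 4: P2 pit3 -> P1=[2,5,7,4,0,5](1) P2=[4,4,3,0,6,1](2)
Move 5: P1 pit0 -> P1=[0,6,8,4,0,5](1) P2=[4,4,3,0,6,1](2)
Move 6: P2 pit5 -> P1=[0,6,8,4,0,5](1) P2=[4,4,3,0,6,0](3)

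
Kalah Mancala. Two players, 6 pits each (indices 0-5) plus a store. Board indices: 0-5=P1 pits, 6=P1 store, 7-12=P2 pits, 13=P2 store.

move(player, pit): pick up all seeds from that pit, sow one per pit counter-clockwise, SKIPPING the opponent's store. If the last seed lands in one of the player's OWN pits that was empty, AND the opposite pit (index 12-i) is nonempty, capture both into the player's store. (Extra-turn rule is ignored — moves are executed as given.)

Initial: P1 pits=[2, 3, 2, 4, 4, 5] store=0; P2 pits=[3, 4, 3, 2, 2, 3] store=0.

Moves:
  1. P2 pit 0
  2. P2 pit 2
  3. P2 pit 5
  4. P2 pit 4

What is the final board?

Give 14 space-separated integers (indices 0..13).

Move 1: P2 pit0 -> P1=[2,3,2,4,4,5](0) P2=[0,5,4,3,2,3](0)
Move 2: P2 pit2 -> P1=[2,3,2,4,4,5](0) P2=[0,5,0,4,3,4](1)
Move 3: P2 pit5 -> P1=[3,4,3,4,4,5](0) P2=[0,5,0,4,3,0](2)
Move 4: P2 pit4 -> P1=[4,4,3,4,4,5](0) P2=[0,5,0,4,0,1](3)

Answer: 4 4 3 4 4 5 0 0 5 0 4 0 1 3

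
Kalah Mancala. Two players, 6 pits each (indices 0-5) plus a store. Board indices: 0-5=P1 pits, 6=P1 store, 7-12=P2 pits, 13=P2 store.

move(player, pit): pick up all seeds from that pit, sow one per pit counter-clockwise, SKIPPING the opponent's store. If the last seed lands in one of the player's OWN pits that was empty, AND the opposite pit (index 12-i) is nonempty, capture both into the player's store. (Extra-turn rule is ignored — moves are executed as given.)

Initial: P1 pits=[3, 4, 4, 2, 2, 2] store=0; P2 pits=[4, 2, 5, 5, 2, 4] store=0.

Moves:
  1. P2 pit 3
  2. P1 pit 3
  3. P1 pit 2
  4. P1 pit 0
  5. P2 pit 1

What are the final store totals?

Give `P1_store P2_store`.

Move 1: P2 pit3 -> P1=[4,5,4,2,2,2](0) P2=[4,2,5,0,3,5](1)
Move 2: P1 pit3 -> P1=[4,5,4,0,3,3](0) P2=[4,2,5,0,3,5](1)
Move 3: P1 pit2 -> P1=[4,5,0,1,4,4](1) P2=[4,2,5,0,3,5](1)
Move 4: P1 pit0 -> P1=[0,6,1,2,5,4](1) P2=[4,2,5,0,3,5](1)
Move 5: P2 pit1 -> P1=[0,6,0,2,5,4](1) P2=[4,0,6,0,3,5](3)

Answer: 1 3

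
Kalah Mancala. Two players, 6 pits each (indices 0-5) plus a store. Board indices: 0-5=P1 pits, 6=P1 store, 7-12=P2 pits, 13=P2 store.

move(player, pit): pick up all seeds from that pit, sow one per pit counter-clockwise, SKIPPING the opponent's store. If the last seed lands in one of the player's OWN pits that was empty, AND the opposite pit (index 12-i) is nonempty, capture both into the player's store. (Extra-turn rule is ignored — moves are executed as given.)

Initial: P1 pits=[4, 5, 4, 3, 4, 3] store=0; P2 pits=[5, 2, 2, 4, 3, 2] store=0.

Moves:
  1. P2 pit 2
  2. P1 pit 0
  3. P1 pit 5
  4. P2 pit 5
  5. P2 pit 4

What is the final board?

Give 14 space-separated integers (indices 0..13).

Move 1: P2 pit2 -> P1=[4,5,4,3,4,3](0) P2=[5,2,0,5,4,2](0)
Move 2: P1 pit0 -> P1=[0,6,5,4,5,3](0) P2=[5,2,0,5,4,2](0)
Move 3: P1 pit5 -> P1=[0,6,5,4,5,0](1) P2=[6,3,0,5,4,2](0)
Move 4: P2 pit5 -> P1=[1,6,5,4,5,0](1) P2=[6,3,0,5,4,0](1)
Move 5: P2 pit4 -> P1=[2,7,5,4,5,0](1) P2=[6,3,0,5,0,1](2)

Answer: 2 7 5 4 5 0 1 6 3 0 5 0 1 2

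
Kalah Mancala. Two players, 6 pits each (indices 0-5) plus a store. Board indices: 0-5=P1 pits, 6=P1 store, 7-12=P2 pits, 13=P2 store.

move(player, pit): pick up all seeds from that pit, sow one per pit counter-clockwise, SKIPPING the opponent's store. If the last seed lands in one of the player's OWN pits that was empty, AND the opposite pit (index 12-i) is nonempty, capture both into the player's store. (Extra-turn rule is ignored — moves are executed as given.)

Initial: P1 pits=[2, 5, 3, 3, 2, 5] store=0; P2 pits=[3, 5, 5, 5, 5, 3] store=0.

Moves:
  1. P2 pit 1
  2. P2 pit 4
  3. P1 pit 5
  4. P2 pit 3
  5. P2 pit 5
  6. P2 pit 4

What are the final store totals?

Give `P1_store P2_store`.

Move 1: P2 pit1 -> P1=[2,5,3,3,2,5](0) P2=[3,0,6,6,6,4](1)
Move 2: P2 pit4 -> P1=[3,6,4,4,2,5](0) P2=[3,0,6,6,0,5](2)
Move 3: P1 pit5 -> P1=[3,6,4,4,2,0](1) P2=[4,1,7,7,0,5](2)
Move 4: P2 pit3 -> P1=[4,7,5,5,2,0](1) P2=[4,1,7,0,1,6](3)
Move 5: P2 pit5 -> P1=[5,8,6,6,3,0](1) P2=[4,1,7,0,1,0](4)
Move 6: P2 pit4 -> P1=[0,8,6,6,3,0](1) P2=[4,1,7,0,0,0](10)

Answer: 1 10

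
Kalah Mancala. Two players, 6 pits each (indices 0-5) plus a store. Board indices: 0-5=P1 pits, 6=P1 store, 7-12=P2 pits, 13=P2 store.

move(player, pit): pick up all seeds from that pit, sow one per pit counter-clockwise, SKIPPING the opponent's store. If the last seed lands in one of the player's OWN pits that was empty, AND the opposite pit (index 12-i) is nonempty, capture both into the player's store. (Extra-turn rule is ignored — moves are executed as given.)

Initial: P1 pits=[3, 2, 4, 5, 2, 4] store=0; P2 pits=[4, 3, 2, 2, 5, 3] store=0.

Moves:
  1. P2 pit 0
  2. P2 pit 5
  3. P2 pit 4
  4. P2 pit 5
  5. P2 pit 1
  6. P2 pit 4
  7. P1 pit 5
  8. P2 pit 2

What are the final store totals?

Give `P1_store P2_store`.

Answer: 1 10

Derivation:
Move 1: P2 pit0 -> P1=[3,2,4,5,2,4](0) P2=[0,4,3,3,6,3](0)
Move 2: P2 pit5 -> P1=[4,3,4,5,2,4](0) P2=[0,4,3,3,6,0](1)
Move 3: P2 pit4 -> P1=[5,4,5,6,2,4](0) P2=[0,4,3,3,0,1](2)
Move 4: P2 pit5 -> P1=[5,4,5,6,2,4](0) P2=[0,4,3,3,0,0](3)
Move 5: P2 pit1 -> P1=[0,4,5,6,2,4](0) P2=[0,0,4,4,1,0](9)
Move 6: P2 pit4 -> P1=[0,4,5,6,2,4](0) P2=[0,0,4,4,0,1](9)
Move 7: P1 pit5 -> P1=[0,4,5,6,2,0](1) P2=[1,1,5,4,0,1](9)
Move 8: P2 pit2 -> P1=[1,4,5,6,2,0](1) P2=[1,1,0,5,1,2](10)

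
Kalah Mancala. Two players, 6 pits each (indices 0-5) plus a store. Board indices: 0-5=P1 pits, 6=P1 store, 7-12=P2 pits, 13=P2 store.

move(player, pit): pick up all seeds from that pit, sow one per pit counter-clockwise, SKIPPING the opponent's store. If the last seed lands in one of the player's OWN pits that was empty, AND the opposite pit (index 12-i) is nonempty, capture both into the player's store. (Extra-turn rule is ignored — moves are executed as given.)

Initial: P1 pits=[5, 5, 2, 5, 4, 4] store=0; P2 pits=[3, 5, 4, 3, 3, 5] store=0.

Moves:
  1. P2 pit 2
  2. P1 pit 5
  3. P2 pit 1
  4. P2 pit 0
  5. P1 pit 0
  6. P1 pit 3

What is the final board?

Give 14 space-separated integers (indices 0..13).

Answer: 0 6 3 0 6 2 3 1 2 4 6 6 7 2

Derivation:
Move 1: P2 pit2 -> P1=[5,5,2,5,4,4](0) P2=[3,5,0,4,4,6](1)
Move 2: P1 pit5 -> P1=[5,5,2,5,4,0](1) P2=[4,6,1,4,4,6](1)
Move 3: P2 pit1 -> P1=[6,5,2,5,4,0](1) P2=[4,0,2,5,5,7](2)
Move 4: P2 pit0 -> P1=[6,5,2,5,4,0](1) P2=[0,1,3,6,6,7](2)
Move 5: P1 pit0 -> P1=[0,6,3,6,5,1](2) P2=[0,1,3,6,6,7](2)
Move 6: P1 pit3 -> P1=[0,6,3,0,6,2](3) P2=[1,2,4,6,6,7](2)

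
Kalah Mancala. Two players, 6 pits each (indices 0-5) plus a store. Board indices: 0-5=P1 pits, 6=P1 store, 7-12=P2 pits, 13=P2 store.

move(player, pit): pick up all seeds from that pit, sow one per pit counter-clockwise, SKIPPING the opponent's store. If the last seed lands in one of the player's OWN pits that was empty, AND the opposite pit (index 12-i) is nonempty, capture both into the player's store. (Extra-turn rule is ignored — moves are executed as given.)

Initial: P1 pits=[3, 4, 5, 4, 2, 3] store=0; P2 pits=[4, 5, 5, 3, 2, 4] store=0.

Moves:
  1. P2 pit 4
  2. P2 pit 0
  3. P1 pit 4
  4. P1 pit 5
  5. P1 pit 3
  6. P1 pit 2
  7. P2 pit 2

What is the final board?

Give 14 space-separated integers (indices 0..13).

Answer: 4 1 1 1 2 2 4 3 7 0 5 1 6 7

Derivation:
Move 1: P2 pit4 -> P1=[3,4,5,4,2,3](0) P2=[4,5,5,3,0,5](1)
Move 2: P2 pit0 -> P1=[3,0,5,4,2,3](0) P2=[0,6,6,4,0,5](6)
Move 3: P1 pit4 -> P1=[3,0,5,4,0,4](1) P2=[0,6,6,4,0,5](6)
Move 4: P1 pit5 -> P1=[3,0,5,4,0,0](2) P2=[1,7,7,4,0,5](6)
Move 5: P1 pit3 -> P1=[3,0,5,0,1,1](3) P2=[2,7,7,4,0,5](6)
Move 6: P1 pit2 -> P1=[3,0,0,1,2,2](4) P2=[3,7,7,4,0,5](6)
Move 7: P2 pit2 -> P1=[4,1,1,1,2,2](4) P2=[3,7,0,5,1,6](7)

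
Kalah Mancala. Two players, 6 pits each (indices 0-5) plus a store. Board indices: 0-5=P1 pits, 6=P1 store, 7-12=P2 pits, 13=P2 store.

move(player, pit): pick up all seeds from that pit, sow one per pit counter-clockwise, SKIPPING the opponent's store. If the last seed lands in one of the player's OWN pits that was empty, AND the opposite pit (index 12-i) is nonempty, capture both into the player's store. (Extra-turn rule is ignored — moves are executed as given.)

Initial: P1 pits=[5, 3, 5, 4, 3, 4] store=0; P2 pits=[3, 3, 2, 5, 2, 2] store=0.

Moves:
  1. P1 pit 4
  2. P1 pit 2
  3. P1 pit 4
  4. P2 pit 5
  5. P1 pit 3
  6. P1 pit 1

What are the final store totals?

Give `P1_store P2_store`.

Answer: 3 1

Derivation:
Move 1: P1 pit4 -> P1=[5,3,5,4,0,5](1) P2=[4,3,2,5,2,2](0)
Move 2: P1 pit2 -> P1=[5,3,0,5,1,6](2) P2=[5,3,2,5,2,2](0)
Move 3: P1 pit4 -> P1=[5,3,0,5,0,7](2) P2=[5,3,2,5,2,2](0)
Move 4: P2 pit5 -> P1=[6,3,0,5,0,7](2) P2=[5,3,2,5,2,0](1)
Move 5: P1 pit3 -> P1=[6,3,0,0,1,8](3) P2=[6,4,2,5,2,0](1)
Move 6: P1 pit1 -> P1=[6,0,1,1,2,8](3) P2=[6,4,2,5,2,0](1)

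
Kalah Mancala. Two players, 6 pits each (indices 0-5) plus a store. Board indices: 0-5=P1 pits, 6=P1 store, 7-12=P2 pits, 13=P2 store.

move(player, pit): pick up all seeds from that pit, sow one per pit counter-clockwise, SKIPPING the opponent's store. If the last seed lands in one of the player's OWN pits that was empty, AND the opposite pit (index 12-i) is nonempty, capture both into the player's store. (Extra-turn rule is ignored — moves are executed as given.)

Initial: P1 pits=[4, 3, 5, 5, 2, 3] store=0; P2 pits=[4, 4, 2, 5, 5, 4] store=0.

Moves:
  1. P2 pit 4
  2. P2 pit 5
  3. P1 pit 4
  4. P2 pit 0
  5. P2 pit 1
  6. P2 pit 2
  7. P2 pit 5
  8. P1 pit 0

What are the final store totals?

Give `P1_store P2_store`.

Move 1: P2 pit4 -> P1=[5,4,6,5,2,3](0) P2=[4,4,2,5,0,5](1)
Move 2: P2 pit5 -> P1=[6,5,7,6,2,3](0) P2=[4,4,2,5,0,0](2)
Move 3: P1 pit4 -> P1=[6,5,7,6,0,4](1) P2=[4,4,2,5,0,0](2)
Move 4: P2 pit0 -> P1=[6,0,7,6,0,4](1) P2=[0,5,3,6,0,0](8)
Move 5: P2 pit1 -> P1=[6,0,7,6,0,4](1) P2=[0,0,4,7,1,1](9)
Move 6: P2 pit2 -> P1=[6,0,7,6,0,4](1) P2=[0,0,0,8,2,2](10)
Move 7: P2 pit5 -> P1=[7,0,7,6,0,4](1) P2=[0,0,0,8,2,0](11)
Move 8: P1 pit0 -> P1=[0,1,8,7,1,5](2) P2=[1,0,0,8,2,0](11)

Answer: 2 11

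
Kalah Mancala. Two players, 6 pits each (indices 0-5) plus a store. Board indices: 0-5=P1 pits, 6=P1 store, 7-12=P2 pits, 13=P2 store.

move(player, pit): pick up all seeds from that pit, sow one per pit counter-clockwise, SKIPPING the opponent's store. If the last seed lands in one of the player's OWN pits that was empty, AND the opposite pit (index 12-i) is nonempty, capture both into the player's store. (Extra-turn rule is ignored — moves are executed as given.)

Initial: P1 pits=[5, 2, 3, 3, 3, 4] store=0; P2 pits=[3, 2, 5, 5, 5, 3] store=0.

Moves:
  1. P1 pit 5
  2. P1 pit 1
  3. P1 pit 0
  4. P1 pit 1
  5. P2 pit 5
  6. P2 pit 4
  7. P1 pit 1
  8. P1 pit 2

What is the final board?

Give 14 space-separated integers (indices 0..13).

Move 1: P1 pit5 -> P1=[5,2,3,3,3,0](1) P2=[4,3,6,5,5,3](0)
Move 2: P1 pit1 -> P1=[5,0,4,4,3,0](1) P2=[4,3,6,5,5,3](0)
Move 3: P1 pit0 -> P1=[0,1,5,5,4,0](6) P2=[0,3,6,5,5,3](0)
Move 4: P1 pit1 -> P1=[0,0,6,5,4,0](6) P2=[0,3,6,5,5,3](0)
Move 5: P2 pit5 -> P1=[1,1,6,5,4,0](6) P2=[0,3,6,5,5,0](1)
Move 6: P2 pit4 -> P1=[2,2,7,5,4,0](6) P2=[0,3,6,5,0,1](2)
Move 7: P1 pit1 -> P1=[2,0,8,6,4,0](6) P2=[0,3,6,5,0,1](2)
Move 8: P1 pit2 -> P1=[2,0,0,7,5,1](7) P2=[1,4,7,6,0,1](2)

Answer: 2 0 0 7 5 1 7 1 4 7 6 0 1 2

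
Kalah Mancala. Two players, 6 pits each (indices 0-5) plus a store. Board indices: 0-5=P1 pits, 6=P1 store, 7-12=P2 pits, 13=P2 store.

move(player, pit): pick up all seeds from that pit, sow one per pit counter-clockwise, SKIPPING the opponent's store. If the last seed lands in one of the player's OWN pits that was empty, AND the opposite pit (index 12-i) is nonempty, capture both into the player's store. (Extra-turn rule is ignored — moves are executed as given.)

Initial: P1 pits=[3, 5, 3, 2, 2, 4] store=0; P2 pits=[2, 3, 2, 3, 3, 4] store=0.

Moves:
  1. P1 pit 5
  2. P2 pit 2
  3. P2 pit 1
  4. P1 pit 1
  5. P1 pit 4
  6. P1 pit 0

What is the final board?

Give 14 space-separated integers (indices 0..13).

Answer: 0 1 5 4 0 2 3 4 0 1 5 5 6 0

Derivation:
Move 1: P1 pit5 -> P1=[3,5,3,2,2,0](1) P2=[3,4,3,3,3,4](0)
Move 2: P2 pit2 -> P1=[3,5,3,2,2,0](1) P2=[3,4,0,4,4,5](0)
Move 3: P2 pit1 -> P1=[3,5,3,2,2,0](1) P2=[3,0,1,5,5,6](0)
Move 4: P1 pit1 -> P1=[3,0,4,3,3,1](2) P2=[3,0,1,5,5,6](0)
Move 5: P1 pit4 -> P1=[3,0,4,3,0,2](3) P2=[4,0,1,5,5,6](0)
Move 6: P1 pit0 -> P1=[0,1,5,4,0,2](3) P2=[4,0,1,5,5,6](0)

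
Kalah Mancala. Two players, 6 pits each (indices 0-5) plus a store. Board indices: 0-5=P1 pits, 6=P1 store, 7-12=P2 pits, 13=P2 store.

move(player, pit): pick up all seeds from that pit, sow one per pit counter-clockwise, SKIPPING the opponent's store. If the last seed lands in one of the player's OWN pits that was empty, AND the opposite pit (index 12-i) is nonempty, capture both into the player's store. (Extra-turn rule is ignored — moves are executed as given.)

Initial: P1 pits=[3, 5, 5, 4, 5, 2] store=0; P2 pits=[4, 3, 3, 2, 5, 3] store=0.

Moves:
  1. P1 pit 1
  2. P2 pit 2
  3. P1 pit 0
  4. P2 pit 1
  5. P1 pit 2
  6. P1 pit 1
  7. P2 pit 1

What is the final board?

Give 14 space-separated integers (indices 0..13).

Answer: 0 0 0 7 7 4 7 5 0 3 0 7 4 0

Derivation:
Move 1: P1 pit1 -> P1=[3,0,6,5,6,3](1) P2=[4,3,3,2,5,3](0)
Move 2: P2 pit2 -> P1=[3,0,6,5,6,3](1) P2=[4,3,0,3,6,4](0)
Move 3: P1 pit0 -> P1=[0,1,7,6,6,3](1) P2=[4,3,0,3,6,4](0)
Move 4: P2 pit1 -> P1=[0,1,7,6,6,3](1) P2=[4,0,1,4,7,4](0)
Move 5: P1 pit2 -> P1=[0,1,0,7,7,4](2) P2=[5,1,2,4,7,4](0)
Move 6: P1 pit1 -> P1=[0,0,0,7,7,4](7) P2=[5,1,2,0,7,4](0)
Move 7: P2 pit1 -> P1=[0,0,0,7,7,4](7) P2=[5,0,3,0,7,4](0)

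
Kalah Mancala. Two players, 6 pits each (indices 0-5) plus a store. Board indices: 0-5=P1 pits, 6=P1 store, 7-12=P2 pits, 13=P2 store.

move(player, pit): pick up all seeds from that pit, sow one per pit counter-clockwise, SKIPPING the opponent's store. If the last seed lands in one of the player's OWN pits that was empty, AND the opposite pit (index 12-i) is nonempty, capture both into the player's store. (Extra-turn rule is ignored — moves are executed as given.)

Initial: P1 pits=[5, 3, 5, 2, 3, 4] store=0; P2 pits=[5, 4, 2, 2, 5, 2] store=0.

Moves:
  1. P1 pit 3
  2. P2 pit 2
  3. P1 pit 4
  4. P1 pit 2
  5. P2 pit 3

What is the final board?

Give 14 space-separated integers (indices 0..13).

Move 1: P1 pit3 -> P1=[5,3,5,0,4,5](0) P2=[5,4,2,2,5,2](0)
Move 2: P2 pit2 -> P1=[5,3,5,0,4,5](0) P2=[5,4,0,3,6,2](0)
Move 3: P1 pit4 -> P1=[5,3,5,0,0,6](1) P2=[6,5,0,3,6,2](0)
Move 4: P1 pit2 -> P1=[5,3,0,1,1,7](2) P2=[7,5,0,3,6,2](0)
Move 5: P2 pit3 -> P1=[5,3,0,1,1,7](2) P2=[7,5,0,0,7,3](1)

Answer: 5 3 0 1 1 7 2 7 5 0 0 7 3 1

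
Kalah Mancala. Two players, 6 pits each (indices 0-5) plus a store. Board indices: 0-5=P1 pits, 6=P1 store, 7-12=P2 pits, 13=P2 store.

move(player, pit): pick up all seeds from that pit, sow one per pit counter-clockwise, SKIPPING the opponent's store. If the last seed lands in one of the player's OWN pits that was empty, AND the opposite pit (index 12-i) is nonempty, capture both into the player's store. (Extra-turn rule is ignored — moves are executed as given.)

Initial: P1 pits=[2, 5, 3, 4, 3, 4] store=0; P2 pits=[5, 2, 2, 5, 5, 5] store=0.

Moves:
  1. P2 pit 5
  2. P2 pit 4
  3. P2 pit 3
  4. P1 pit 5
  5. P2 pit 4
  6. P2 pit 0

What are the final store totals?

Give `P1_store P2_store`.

Move 1: P2 pit5 -> P1=[3,6,4,5,3,4](0) P2=[5,2,2,5,5,0](1)
Move 2: P2 pit4 -> P1=[4,7,5,5,3,4](0) P2=[5,2,2,5,0,1](2)
Move 3: P2 pit3 -> P1=[5,8,5,5,3,4](0) P2=[5,2,2,0,1,2](3)
Move 4: P1 pit5 -> P1=[5,8,5,5,3,0](1) P2=[6,3,3,0,1,2](3)
Move 5: P2 pit4 -> P1=[5,8,5,5,3,0](1) P2=[6,3,3,0,0,3](3)
Move 6: P2 pit0 -> P1=[5,8,5,5,3,0](1) P2=[0,4,4,1,1,4](4)

Answer: 1 4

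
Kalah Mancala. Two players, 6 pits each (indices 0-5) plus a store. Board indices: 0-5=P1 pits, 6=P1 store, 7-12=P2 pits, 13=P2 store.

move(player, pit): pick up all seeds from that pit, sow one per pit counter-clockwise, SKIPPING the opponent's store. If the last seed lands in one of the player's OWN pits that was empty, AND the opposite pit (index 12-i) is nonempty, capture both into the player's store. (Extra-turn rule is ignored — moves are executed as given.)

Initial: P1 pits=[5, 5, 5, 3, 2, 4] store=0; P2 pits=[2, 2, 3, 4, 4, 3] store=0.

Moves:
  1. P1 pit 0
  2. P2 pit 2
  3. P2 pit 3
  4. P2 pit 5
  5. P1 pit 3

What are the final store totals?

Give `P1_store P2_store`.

Move 1: P1 pit0 -> P1=[0,6,6,4,3,5](0) P2=[2,2,3,4,4,3](0)
Move 2: P2 pit2 -> P1=[0,6,6,4,3,5](0) P2=[2,2,0,5,5,4](0)
Move 3: P2 pit3 -> P1=[1,7,6,4,3,5](0) P2=[2,2,0,0,6,5](1)
Move 4: P2 pit5 -> P1=[2,8,7,5,3,5](0) P2=[2,2,0,0,6,0](2)
Move 5: P1 pit3 -> P1=[2,8,7,0,4,6](1) P2=[3,3,0,0,6,0](2)

Answer: 1 2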